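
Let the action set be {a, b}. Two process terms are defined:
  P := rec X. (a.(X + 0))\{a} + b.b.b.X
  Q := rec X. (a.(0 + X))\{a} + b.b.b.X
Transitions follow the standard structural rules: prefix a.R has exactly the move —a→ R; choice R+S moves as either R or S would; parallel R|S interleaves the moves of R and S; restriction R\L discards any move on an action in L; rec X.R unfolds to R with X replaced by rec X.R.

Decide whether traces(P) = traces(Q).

YES

P's transition system — 3 states:
  m0 = rec X. (a.(X + 0))\{a} + b.b.b.X → —b→ m1
  m1 = b.b.(rec X. (a.(X + 0))\{a} + b.b.b.X) → —b→ m2
  m2 = b.(rec X. (a.(X + 0))\{a} + b.b.b.X) → —b→ m0
Q's transition system — 3 states:
  n0 = rec X. (a.(0 + X))\{a} + b.b.b.X → —b→ n1
  n1 = b.b.(rec X. (a.(0 + X))\{a} + b.b.b.X) → —b→ n2
  n2 = b.(rec X. (a.(0 + X))\{a} + b.b.b.X) → —b→ n0
Bisimilarity quotient blocks:
  B0 = {m0, m1, m2, n0, n1, n2}
m0 ∈ B0, n0 ∈ B0 → same block
Bisimilar ⇒ trace-equivalent.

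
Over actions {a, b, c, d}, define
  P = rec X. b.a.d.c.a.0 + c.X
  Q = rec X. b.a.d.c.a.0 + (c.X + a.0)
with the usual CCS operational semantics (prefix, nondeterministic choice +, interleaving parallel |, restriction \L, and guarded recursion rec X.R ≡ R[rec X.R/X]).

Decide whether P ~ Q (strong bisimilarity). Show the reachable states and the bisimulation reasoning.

NO

P's transition system — 6 states:
  s0 = rec X. b.a.d.c.a.0 + c.X → —b→ s1, —c→ s0
  s1 = a.d.c.a.0 → —a→ s2
  s2 = d.c.a.0 → —d→ s3
  s3 = c.a.0 → —c→ s4
  s4 = a.0 → —a→ s5
  s5 = 0 → ·
Q's transition system — 6 states:
  t0 = rec X. b.a.d.c.a.0 + (c.X + a.0) → —a→ t1, —b→ t2, —c→ t0
  t1 = 0 → ·
  t2 = a.d.c.a.0 → —a→ t3
  t3 = d.c.a.0 → —d→ t4
  t4 = c.a.0 → —c→ t5
  t5 = a.0 → —a→ t1
Partition-refinement fixed point:
  B0 = {s0}
  B1 = {s1, t2}
  B2 = {s2, t3}
  B3 = {s3, t4}
  B4 = {s4, t5}
  B5 = {s5, t1}
  B6 = {t0}
s0 ∈ B0, t0 ∈ B6 → different blocks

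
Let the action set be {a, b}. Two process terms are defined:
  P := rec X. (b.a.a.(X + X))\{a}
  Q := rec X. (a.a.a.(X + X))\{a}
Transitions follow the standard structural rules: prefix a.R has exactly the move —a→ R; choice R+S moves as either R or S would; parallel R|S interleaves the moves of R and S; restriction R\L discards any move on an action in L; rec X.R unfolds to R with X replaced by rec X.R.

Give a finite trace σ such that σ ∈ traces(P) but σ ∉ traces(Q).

b

P's transition system — 2 states:
  s0 = rec X. (b.a.a.(X + X))\{a} has moves --b--▸ s1
  s1 = (a.a.((rec X. (b.a.a.(X + X))\{a}) + (rec X. (b.a.a.(X + X))\{a})))\{a} has moves deadlocked
Q's transition system — 1 states:
  t0 = rec X. (a.a.a.(X + X))\{a} has moves deadlocked
Trace ⟨b⟩ through P, begin at {s0}:
  after b @ step 1: {s1}
  ✓ P
Trace ⟨b⟩ through Q, begin at {t0}:
  after b @ step 1: no successor for Q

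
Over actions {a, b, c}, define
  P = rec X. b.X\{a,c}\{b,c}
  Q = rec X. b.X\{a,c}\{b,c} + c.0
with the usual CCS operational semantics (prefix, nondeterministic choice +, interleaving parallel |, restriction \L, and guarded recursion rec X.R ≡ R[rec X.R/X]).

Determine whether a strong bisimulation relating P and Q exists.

P ≁ Q

P's transition system — 2 states:
  u0 = rec X. b.X\{a,c}\{b,c} ⊢ ··b··> u1
  u1 = (rec X. b.X\{a,c}\{b,c})\{a,c}\{b,c} ⊢ (no moves)
Q's transition system — 3 states:
  v0 = rec X. b.X\{a,c}\{b,c} + c.0 ⊢ ··b··> v1, ··c··> v2
  v1 = (rec X. b.X\{a,c}\{b,c} + c.0)\{a,c}\{b,c} ⊢ (no moves)
  v2 = 0 ⊢ (no moves)
Coarsest stable partition (strong bisimilarity classes):
  B0 = {u0}
  B1 = {u1, v1, v2}
  B2 = {v0}
u0 ∈ B0, v0 ∈ B2 → different blocks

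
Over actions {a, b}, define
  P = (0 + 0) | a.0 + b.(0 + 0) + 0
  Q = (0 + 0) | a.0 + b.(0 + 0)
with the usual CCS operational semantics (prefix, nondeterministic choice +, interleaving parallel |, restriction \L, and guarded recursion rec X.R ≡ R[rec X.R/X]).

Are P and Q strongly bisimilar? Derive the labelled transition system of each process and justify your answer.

Reachable graph of P (3 states):
  p0 = (0 + 0) | a.0 + b.(0 + 0) + 0 :: ··a··> p1, ··b··> p2
  p1 = (0 + 0) | 0 :: ∅
  p2 = 0 + 0 :: ∅
Reachable graph of Q (3 states):
  q0 = (0 + 0) | a.0 + b.(0 + 0) :: ··a··> q1, ··b··> q2
  q1 = (0 + 0) | 0 :: ∅
  q2 = 0 + 0 :: ∅
Coarsest stable partition (strong bisimilarity classes):
  B0 = {p0, q0}
  B1 = {p1, p2, q1, q2}
p0 ∈ B0, q0 ∈ B0 → same block

bisimilar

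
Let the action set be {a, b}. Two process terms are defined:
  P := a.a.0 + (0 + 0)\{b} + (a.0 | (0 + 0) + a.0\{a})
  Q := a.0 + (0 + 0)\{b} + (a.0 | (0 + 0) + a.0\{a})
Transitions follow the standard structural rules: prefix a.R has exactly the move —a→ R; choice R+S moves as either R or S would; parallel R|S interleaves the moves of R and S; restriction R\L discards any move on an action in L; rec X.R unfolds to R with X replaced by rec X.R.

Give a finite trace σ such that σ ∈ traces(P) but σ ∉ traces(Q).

P's transition system — 5 states:
  s0 = a.a.0 + (0 + 0)\{b} + (a.0 | (0 + 0) + a.0\{a}) | --a--▸ s1, --a--▸ s2, --a--▸ s3
  s1 = 0 | (0 + 0) | (no moves)
  s2 = 0\{a} | (no moves)
  s3 = a.0 | --a--▸ s4
  s4 = 0 | (no moves)
Q's transition system — 4 states:
  t0 = a.0 + (0 + 0)\{b} + (a.0 | (0 + 0) + a.0\{a}) | --a--▸ t1, --a--▸ t2, --a--▸ t3
  t1 = 0 | (no moves)
  t2 = 0 | (0 + 0) | (no moves)
  t3 = 0\{a} | (no moves)
Run σ = ⟨aa⟩ on P: start {s0}
  after a @ step 1: {s1, s2, s3}
  after a @ step 2: {s4}
  P completes σ.
Run σ = ⟨aa⟩ on Q: start {t0}
  after a @ step 1: {t1, t2, t3}
  after a @ step 2: ∅ (Q stuck)

aa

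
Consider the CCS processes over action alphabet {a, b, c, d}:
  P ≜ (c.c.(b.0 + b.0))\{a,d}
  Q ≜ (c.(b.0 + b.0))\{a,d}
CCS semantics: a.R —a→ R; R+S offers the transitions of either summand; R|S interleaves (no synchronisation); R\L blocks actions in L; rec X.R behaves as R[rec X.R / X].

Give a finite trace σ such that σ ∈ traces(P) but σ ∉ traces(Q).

LTS(P): 4 reachable states
  s0 = (c.c.(b.0 + b.0))\{a,d} ⊢ =c=> s1
  s1 = (c.(b.0 + b.0))\{a,d} ⊢ =c=> s2
  s2 = (b.0 + b.0)\{a,d} ⊢ =b=> s3
  s3 = 0\{a,d} ⊢ deadlocked
LTS(Q): 3 reachable states
  t0 = (c.(b.0 + b.0))\{a,d} ⊢ =c=> t1
  t1 = (b.0 + b.0)\{a,d} ⊢ =b=> t2
  t2 = 0\{a,d} ⊢ deadlocked
Run σ = ⟨cc⟩ on P: start {s0}
  after c @ step 1: {s1}
  after c @ step 2: {s2}
  P completes σ.
Run σ = ⟨cc⟩ on Q: start {t0}
  after c @ step 1: {t1}
  after c @ step 2: ∅  — Q cannot continue

cc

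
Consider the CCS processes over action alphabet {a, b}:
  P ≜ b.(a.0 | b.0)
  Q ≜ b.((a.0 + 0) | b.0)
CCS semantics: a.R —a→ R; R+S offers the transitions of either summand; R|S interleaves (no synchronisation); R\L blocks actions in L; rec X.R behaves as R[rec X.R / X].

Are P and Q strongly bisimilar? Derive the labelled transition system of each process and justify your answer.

P ~ Q

LTS(P): 5 reachable states
  m0 = b.(a.0 | b.0) | =b=> m1
  m1 = a.0 | b.0 | =a=> m2, =b=> m3
  m2 = 0 | b.0 | =b=> m4
  m3 = a.0 | 0 | =a=> m4
  m4 = 0 | 0 | ·
LTS(Q): 5 reachable states
  n0 = b.((a.0 + 0) | b.0) | =b=> n1
  n1 = (a.0 + 0) | b.0 | =a=> n2, =b=> n3
  n2 = 0 | b.0 | =b=> n4
  n3 = (a.0 + 0) | 0 | =a=> n4
  n4 = 0 | 0 | ·
Partition-refinement fixed point:
  B0 = {m0, n0}
  B1 = {m1, n1}
  B2 = {m2, n2}
  B3 = {m4, n4}
  B4 = {m3, n3}
m0 ∈ B0, n0 ∈ B0 → same block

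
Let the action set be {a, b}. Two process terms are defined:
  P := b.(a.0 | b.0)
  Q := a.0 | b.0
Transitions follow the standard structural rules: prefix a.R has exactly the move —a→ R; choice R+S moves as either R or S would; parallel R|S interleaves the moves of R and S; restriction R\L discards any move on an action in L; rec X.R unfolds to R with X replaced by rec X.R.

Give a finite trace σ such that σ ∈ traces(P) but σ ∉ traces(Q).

bb

Reachable graph of P (5 states):
  m0 = b.(a.0 | b.0) ⊢ =b=> m1
  m1 = a.0 | b.0 ⊢ =a=> m2, =b=> m3
  m2 = 0 | b.0 ⊢ =b=> m4
  m3 = a.0 | 0 ⊢ =a=> m4
  m4 = 0 | 0 ⊢ stopped
Reachable graph of Q (4 states):
  n0 = a.0 | b.0 ⊢ =a=> n1, =b=> n2
  n1 = 0 | b.0 ⊢ =b=> n3
  n2 = a.0 | 0 ⊢ =a=> n3
  n3 = 0 | 0 ⊢ stopped
Trace ⟨bb⟩ through P, begin at {m0}:
  after b @ step 1: {m1}
  after b @ step 2: {m3}
  ✓ P
Trace ⟨bb⟩ through Q, begin at {n0}:
  after b @ step 1: {n2}
  after b @ step 2: no successor for Q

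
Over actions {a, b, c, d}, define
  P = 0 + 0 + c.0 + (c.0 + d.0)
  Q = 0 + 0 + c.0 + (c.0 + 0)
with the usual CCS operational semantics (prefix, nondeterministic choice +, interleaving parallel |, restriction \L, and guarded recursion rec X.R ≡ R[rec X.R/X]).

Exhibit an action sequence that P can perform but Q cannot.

d

Reachable graph of P (2 states):
  s0 = 0 + 0 + c.0 + (c.0 + d.0) :: --c--▸ s1, --d--▸ s1
  s1 = 0 :: (no moves)
Reachable graph of Q (2 states):
  t0 = 0 + 0 + c.0 + (c.0 + 0) :: --c--▸ t1
  t1 = 0 :: (no moves)
Executing d from P (initial set {s0}):
  step 1 (d): {s1}
  — P admits the full trace.
Executing d from Q (initial set {t0}):
  step 1 (d): ∅ (Q stuck)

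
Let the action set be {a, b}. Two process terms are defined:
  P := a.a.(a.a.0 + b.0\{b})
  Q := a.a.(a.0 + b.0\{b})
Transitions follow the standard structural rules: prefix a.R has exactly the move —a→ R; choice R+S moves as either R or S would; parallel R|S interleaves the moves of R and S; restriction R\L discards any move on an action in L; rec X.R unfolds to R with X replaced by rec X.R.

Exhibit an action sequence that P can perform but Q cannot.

aaaa

LTS(P): 6 reachable states
  s0 = a.a.(a.a.0 + b.0\{b}) has moves ··a··> s1
  s1 = a.(a.a.0 + b.0\{b}) has moves ··a··> s2
  s2 = a.a.0 + b.0\{b} has moves ··a··> s3, ··b··> s4
  s3 = a.0 has moves ··a··> s5
  s4 = 0\{b} has moves stopped
  s5 = 0 has moves stopped
LTS(Q): 5 reachable states
  t0 = a.a.(a.0 + b.0\{b}) has moves ··a··> t1
  t1 = a.(a.0 + b.0\{b}) has moves ··a··> t2
  t2 = a.0 + b.0\{b} has moves ··a··> t3, ··b··> t4
  t3 = 0 has moves stopped
  t4 = 0\{b} has moves stopped
Run σ = ⟨aaaa⟩ on P: start {s0}
  step 1 (a): {s1}
  step 2 (a): {s2}
  step 3 (a): {s3}
  step 4 (a): {s5}
  ✓ P
Run σ = ⟨aaaa⟩ on Q: start {t0}
  step 1 (a): {t1}
  step 2 (a): {t2}
  step 3 (a): {t3}
  step 4 (a): no successor for Q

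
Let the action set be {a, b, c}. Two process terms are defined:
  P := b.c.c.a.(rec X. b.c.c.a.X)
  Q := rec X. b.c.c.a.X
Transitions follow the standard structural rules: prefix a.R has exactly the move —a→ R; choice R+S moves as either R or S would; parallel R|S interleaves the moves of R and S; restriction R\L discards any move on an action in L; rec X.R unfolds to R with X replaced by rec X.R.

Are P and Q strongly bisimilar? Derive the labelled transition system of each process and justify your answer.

Reachable graph of P (5 states):
  u0 = b.c.c.a.(rec X. b.c.c.a.X) ⊢ ··b··> u1
  u1 = c.c.a.(rec X. b.c.c.a.X) ⊢ ··c··> u2
  u2 = c.a.(rec X. b.c.c.a.X) ⊢ ··c··> u3
  u3 = a.(rec X. b.c.c.a.X) ⊢ ··a··> u4
  u4 = rec X. b.c.c.a.X ⊢ ··b··> u1
Reachable graph of Q (4 states):
  v0 = rec X. b.c.c.a.X ⊢ ··b··> v1
  v1 = c.c.a.(rec X. b.c.c.a.X) ⊢ ··c··> v2
  v2 = c.a.(rec X. b.c.c.a.X) ⊢ ··c··> v3
  v3 = a.(rec X. b.c.c.a.X) ⊢ ··a··> v0
Coarsest stable partition (strong bisimilarity classes):
  B0 = {u0, u4, v0}
  B1 = {u1, v1}
  B2 = {u2, v2}
  B3 = {u3, v3}
u0 ∈ B0, v0 ∈ B0 → same block

YES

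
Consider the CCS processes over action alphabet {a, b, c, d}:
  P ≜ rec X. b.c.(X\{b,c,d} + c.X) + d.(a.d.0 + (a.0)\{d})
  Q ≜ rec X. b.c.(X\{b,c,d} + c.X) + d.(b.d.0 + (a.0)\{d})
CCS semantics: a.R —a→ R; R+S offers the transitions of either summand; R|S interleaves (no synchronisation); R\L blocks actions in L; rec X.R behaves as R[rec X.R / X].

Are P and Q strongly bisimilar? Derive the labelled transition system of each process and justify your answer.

LTS(P): 7 reachable states
  m0 = rec X. b.c.(X\{b,c,d} + c.X) + d.(a.d.0 + (a.0)\{d}) → =b=> m1, =d=> m2
  m1 = c.((rec X. b.c.(X\{b,c,d} + c.X) + d.(a.d.0 + (a.0)\{d}))\{b,c,d} + c.(rec X. b.c.(X\{b,c,d} + c.X) + d.(a.d.0 + (a.0)\{d}))) → =c=> m3
  m2 = a.d.0 + (a.0)\{d} → =a=> m4, =a=> m5
  m3 = (rec X. b.c.(X\{b,c,d} + c.X) + d.(a.d.0 + (a.0)\{d}))\{b,c,d} + c.(rec X. b.c.(X\{b,c,d} + c.X) + d.(a.d.0 + (a.0)\{d})) → =c=> m0
  m4 = 0\{d} → ·
  m5 = d.0 → =d=> m6
  m6 = 0 → ·
LTS(Q): 7 reachable states
  n0 = rec X. b.c.(X\{b,c,d} + c.X) + d.(b.d.0 + (a.0)\{d}) → =b=> n1, =d=> n2
  n1 = c.((rec X. b.c.(X\{b,c,d} + c.X) + d.(b.d.0 + (a.0)\{d}))\{b,c,d} + c.(rec X. b.c.(X\{b,c,d} + c.X) + d.(b.d.0 + (a.0)\{d}))) → =c=> n3
  n2 = b.d.0 + (a.0)\{d} → =a=> n4, =b=> n5
  n3 = (rec X. b.c.(X\{b,c,d} + c.X) + d.(b.d.0 + (a.0)\{d}))\{b,c,d} + c.(rec X. b.c.(X\{b,c,d} + c.X) + d.(b.d.0 + (a.0)\{d})) → =c=> n0
  n4 = 0\{d} → ·
  n5 = d.0 → =d=> n6
  n6 = 0 → ·
Partition-refinement fixed point:
  B0 = {m0}
  B1 = {m1}
  B2 = {m3}
  B3 = {m2}
  B4 = {m4, m6, n4, n6}
  B5 = {m5, n5}
  B6 = {n0}
  B7 = {n1}
  B8 = {n3}
  B9 = {n2}
m0 ∈ B0, n0 ∈ B6 → different blocks

not bisimilar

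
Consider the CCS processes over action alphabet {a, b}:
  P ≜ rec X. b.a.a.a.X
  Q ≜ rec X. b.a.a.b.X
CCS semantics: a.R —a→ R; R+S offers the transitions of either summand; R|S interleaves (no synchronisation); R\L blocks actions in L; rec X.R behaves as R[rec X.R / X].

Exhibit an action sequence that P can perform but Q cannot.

Reachable graph of P (4 states):
  m0 = rec X. b.a.a.a.X :: =b=> m1
  m1 = a.a.a.(rec X. b.a.a.a.X) :: =a=> m2
  m2 = a.a.(rec X. b.a.a.a.X) :: =a=> m3
  m3 = a.(rec X. b.a.a.a.X) :: =a=> m0
Reachable graph of Q (4 states):
  n0 = rec X. b.a.a.b.X :: =b=> n1
  n1 = a.a.b.(rec X. b.a.a.b.X) :: =a=> n2
  n2 = a.b.(rec X. b.a.a.b.X) :: =a=> n3
  n3 = b.(rec X. b.a.a.b.X) :: =b=> n0
Executing baaa from P (initial set {m0}):
  [1] b ⇒ {m1}
  [2] a ⇒ {m2}
  [3] a ⇒ {m3}
  [4] a ⇒ {m0}
  ✓ P
Executing baaa from Q (initial set {n0}):
  [1] b ⇒ {n1}
  [2] a ⇒ {n2}
  [3] a ⇒ {n3}
  [4] a ⇒ no successor for Q

baaa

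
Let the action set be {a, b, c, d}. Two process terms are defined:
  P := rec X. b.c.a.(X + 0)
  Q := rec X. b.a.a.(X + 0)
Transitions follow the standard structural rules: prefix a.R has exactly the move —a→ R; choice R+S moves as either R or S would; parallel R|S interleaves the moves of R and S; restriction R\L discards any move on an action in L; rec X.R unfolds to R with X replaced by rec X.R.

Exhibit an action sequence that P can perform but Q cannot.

LTS(P): 4 reachable states
  p0 = rec X. b.c.a.(X + 0) has moves =b=> p1
  p1 = c.a.((rec X. b.c.a.(X + 0)) + 0) has moves =c=> p2
  p2 = a.((rec X. b.c.a.(X + 0)) + 0) has moves =a=> p3
  p3 = (rec X. b.c.a.(X + 0)) + 0 has moves =b=> p1
LTS(Q): 4 reachable states
  q0 = rec X. b.a.a.(X + 0) has moves =b=> q1
  q1 = a.a.((rec X. b.a.a.(X + 0)) + 0) has moves =a=> q2
  q2 = a.((rec X. b.a.a.(X + 0)) + 0) has moves =a=> q3
  q3 = (rec X. b.a.a.(X + 0)) + 0 has moves =b=> q1
Trace ⟨bc⟩ through P, begin at {p0}:
  [1] b ⇒ {p1}
  [2] c ⇒ {p2}
  ✓ P
Trace ⟨bc⟩ through Q, begin at {q0}:
  [1] b ⇒ {q1}
  [2] c ⇒ no successor for Q

bc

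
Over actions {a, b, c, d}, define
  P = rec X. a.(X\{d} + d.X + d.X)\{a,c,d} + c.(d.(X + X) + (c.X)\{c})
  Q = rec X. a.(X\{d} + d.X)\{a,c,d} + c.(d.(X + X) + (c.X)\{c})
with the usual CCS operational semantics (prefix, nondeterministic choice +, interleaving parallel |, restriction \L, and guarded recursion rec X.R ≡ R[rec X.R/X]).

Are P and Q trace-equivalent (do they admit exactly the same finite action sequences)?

LTS(P): 4 reachable states
  s0 = rec X. a.(X\{d} + d.X + d.X)\{a,c,d} + c.(d.(X + X) + (c.X)\{c}) :: —a→ s1, —c→ s2
  s1 = ((rec X. a.(X\{d} + d.X + d.X)\{a,c,d} + c.(d.(X + X) + (c.X)\{c}))\{d} + d.(rec X. a.(X\{d} + d.X + d.X)\{a,c,d} + c.(d.(X + X) + (c.X)\{c})) + d.(rec X. a.(X\{d} + d.X + d.X)\{a,c,d} + c.(d.(X + X) + (c.X)\{c})))\{a,c,d} :: (no moves)
  s2 = d.((rec X. a.(X\{d} + d.X + d.X)\{a,c,d} + c.(d.(X + X) + (c.X)\{c})) + (rec X. a.(X\{d} + d.X + d.X)\{a,c,d} + c.(d.(X + X) + (c.X)\{c}))) + (c.(rec X. a.(X\{d} + d.X + d.X)\{a,c,d} + c.(d.(X + X) + (c.X)\{c})))\{c} :: —d→ s3
  s3 = (rec X. a.(X\{d} + d.X + d.X)\{a,c,d} + c.(d.(X + X) + (c.X)\{c})) + (rec X. a.(X\{d} + d.X + d.X)\{a,c,d} + c.(d.(X + X) + (c.X)\{c})) :: —a→ s1, —c→ s2
LTS(Q): 4 reachable states
  t0 = rec X. a.(X\{d} + d.X)\{a,c,d} + c.(d.(X + X) + (c.X)\{c}) :: —a→ t1, —c→ t2
  t1 = ((rec X. a.(X\{d} + d.X)\{a,c,d} + c.(d.(X + X) + (c.X)\{c}))\{d} + d.(rec X. a.(X\{d} + d.X)\{a,c,d} + c.(d.(X + X) + (c.X)\{c})))\{a,c,d} :: (no moves)
  t2 = d.((rec X. a.(X\{d} + d.X)\{a,c,d} + c.(d.(X + X) + (c.X)\{c})) + (rec X. a.(X\{d} + d.X)\{a,c,d} + c.(d.(X + X) + (c.X)\{c}))) + (c.(rec X. a.(X\{d} + d.X)\{a,c,d} + c.(d.(X + X) + (c.X)\{c})))\{c} :: —d→ t3
  t3 = (rec X. a.(X\{d} + d.X)\{a,c,d} + c.(d.(X + X) + (c.X)\{c})) + (rec X. a.(X\{d} + d.X)\{a,c,d} + c.(d.(X + X) + (c.X)\{c})) :: —a→ t1, —c→ t2
Partition-refinement fixed point:
  B0 = {s0, s3, t0, t3}
  B1 = {s2, t2}
  B2 = {s1, t1}
s0 ∈ B0, t0 ∈ B0 → same block
Bisimilar ⇒ trace-equivalent.

traces(P) = traces(Q)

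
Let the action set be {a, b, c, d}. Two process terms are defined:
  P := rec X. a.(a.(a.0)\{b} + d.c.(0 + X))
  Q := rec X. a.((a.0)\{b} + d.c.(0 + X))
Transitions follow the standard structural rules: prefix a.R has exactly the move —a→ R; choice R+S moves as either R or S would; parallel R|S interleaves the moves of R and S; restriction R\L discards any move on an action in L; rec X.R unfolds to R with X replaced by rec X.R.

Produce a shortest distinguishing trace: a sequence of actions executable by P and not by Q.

Reachable graph of P (6 states):
  s0 = rec X. a.(a.(a.0)\{b} + d.c.(0 + X)) → ··a··> s1
  s1 = a.(a.0)\{b} + d.c.(0 + (rec X. a.(a.(a.0)\{b} + d.c.(0 + X)))) → ··a··> s2, ··d··> s3
  s2 = (a.0)\{b} → ··a··> s4
  s3 = c.(0 + (rec X. a.(a.(a.0)\{b} + d.c.(0 + X)))) → ··c··> s5
  s4 = 0\{b} → ∅
  s5 = 0 + (rec X. a.(a.(a.0)\{b} + d.c.(0 + X))) → ··a··> s1
Reachable graph of Q (5 states):
  t0 = rec X. a.((a.0)\{b} + d.c.(0 + X)) → ··a··> t1
  t1 = (a.0)\{b} + d.c.(0 + (rec X. a.((a.0)\{b} + d.c.(0 + X)))) → ··a··> t2, ··d··> t3
  t2 = 0\{b} → ∅
  t3 = c.(0 + (rec X. a.((a.0)\{b} + d.c.(0 + X)))) → ··c··> t4
  t4 = 0 + (rec X. a.((a.0)\{b} + d.c.(0 + X))) → ··a··> t1
Executing aaa from P (initial set {s0}):
  after a @ step 1: {s1}
  after a @ step 2: {s2}
  after a @ step 3: {s4}
  ✓ P
Executing aaa from Q (initial set {t0}):
  after a @ step 1: {t1}
  after a @ step 2: {t2}
  after a @ step 3: ∅  — Q cannot continue

aaa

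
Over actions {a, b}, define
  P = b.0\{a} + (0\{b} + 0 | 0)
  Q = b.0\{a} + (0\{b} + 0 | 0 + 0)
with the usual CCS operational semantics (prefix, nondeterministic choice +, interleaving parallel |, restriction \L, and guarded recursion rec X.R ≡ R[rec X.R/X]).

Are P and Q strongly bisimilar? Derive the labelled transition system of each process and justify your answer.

YES

LTS(P): 2 reachable states
  m0 = b.0\{a} + (0\{b} + 0 | 0) :: --b--▸ m1
  m1 = 0\{a} :: deadlocked
LTS(Q): 2 reachable states
  n0 = b.0\{a} + (0\{b} + 0 | 0 + 0) :: --b--▸ n1
  n1 = 0\{a} :: deadlocked
Partition-refinement fixed point:
  B0 = {m0, n0}
  B1 = {m1, n1}
m0 ∈ B0, n0 ∈ B0 → same block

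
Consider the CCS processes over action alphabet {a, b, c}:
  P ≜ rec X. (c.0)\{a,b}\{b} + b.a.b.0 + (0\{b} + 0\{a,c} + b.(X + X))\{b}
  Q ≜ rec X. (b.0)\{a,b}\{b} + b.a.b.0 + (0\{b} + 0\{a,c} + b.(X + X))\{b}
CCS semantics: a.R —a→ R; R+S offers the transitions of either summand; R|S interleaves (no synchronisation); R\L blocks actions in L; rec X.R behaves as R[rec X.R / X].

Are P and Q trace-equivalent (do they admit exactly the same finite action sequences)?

P's transition system — 5 states:
  s0 = rec X. (c.0)\{a,b}\{b} + b.a.b.0 + (0\{b} + 0\{a,c} + b.(X + X))\{b} :: -b-> s1, -c-> s2
  s1 = a.b.0 :: -a-> s3
  s2 = 0\{a,b}\{b} :: ·
  s3 = b.0 :: -b-> s4
  s4 = 0 :: ·
Q's transition system — 4 states:
  t0 = rec X. (b.0)\{a,b}\{b} + b.a.b.0 + (0\{b} + 0\{a,c} + b.(X + X))\{b} :: -b-> t1
  t1 = a.b.0 :: -a-> t2
  t2 = b.0 :: -b-> t3
  t3 = 0 :: ·
Executing c from P (initial set {s0}):
  step 1 (c): {s2}
  — P admits the full trace.
Executing c from Q (initial set {t0}):
  step 1 (c): no successor for Q

trace-distinct — witness ⟨c⟩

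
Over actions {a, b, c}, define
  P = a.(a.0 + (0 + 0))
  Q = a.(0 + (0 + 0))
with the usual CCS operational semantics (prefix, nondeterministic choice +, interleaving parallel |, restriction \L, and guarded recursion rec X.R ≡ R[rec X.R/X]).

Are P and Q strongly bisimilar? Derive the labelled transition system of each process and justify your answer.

P ≁ Q

P's transition system — 3 states:
  p0 = a.(a.0 + (0 + 0)) | -a-> p1
  p1 = a.0 + (0 + 0) | -a-> p2
  p2 = 0 | deadlocked
Q's transition system — 2 states:
  q0 = a.(0 + (0 + 0)) | -a-> q1
  q1 = 0 + (0 + 0) | deadlocked
Bisimilarity quotient blocks:
  B0 = {p0}
  B1 = {p1, q0}
  B2 = {p2, q1}
p0 ∈ B0, q0 ∈ B1 → different blocks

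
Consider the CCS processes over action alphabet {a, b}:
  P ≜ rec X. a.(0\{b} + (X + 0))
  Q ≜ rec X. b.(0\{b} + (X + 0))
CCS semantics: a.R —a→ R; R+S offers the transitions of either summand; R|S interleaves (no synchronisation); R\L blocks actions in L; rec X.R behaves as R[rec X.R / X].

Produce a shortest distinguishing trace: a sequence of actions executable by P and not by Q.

a

P's transition system — 2 states:
  p0 = rec X. a.(0\{b} + (X + 0)) ⊢ ··a··> p1
  p1 = 0\{b} + ((rec X. a.(0\{b} + (X + 0))) + 0) ⊢ ··a··> p1
Q's transition system — 2 states:
  q0 = rec X. b.(0\{b} + (X + 0)) ⊢ ··b··> q1
  q1 = 0\{b} + ((rec X. b.(0\{b} + (X + 0))) + 0) ⊢ ··b··> q1
Executing a from P (initial set {p0}):
  step 1 (a): {p1}
  — P admits the full trace.
Executing a from Q (initial set {q0}):
  step 1 (a): ∅  — Q cannot continue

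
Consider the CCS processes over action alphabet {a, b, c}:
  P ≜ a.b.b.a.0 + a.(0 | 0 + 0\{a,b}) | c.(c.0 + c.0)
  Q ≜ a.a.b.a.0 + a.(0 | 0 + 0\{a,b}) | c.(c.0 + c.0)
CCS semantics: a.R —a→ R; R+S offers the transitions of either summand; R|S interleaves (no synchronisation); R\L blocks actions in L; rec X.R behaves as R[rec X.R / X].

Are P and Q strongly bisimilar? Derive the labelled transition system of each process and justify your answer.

P ≁ Q

P's transition system — 10 states:
  s0 = a.b.b.a.0 + a.(0 | 0 + 0\{a,b}) | c.(c.0 + c.0) | --a--▸ s1, --a--▸ s2, --c--▸ s3
  s1 = (0 | 0 + 0\{a,b}) | c.(c.0 + c.0) | --c--▸ s4
  s2 = b.b.a.0 | --b--▸ s5
  s3 = a.(0 | 0 + 0\{a,b}) | (c.0 + c.0) | --a--▸ s4, --c--▸ s6
  s4 = (0 | 0 + 0\{a,b}) | (c.0 + c.0) | --c--▸ s7
  s5 = b.a.0 | --b--▸ s8
  s6 = a.(0 | 0 + 0\{a,b}) | 0 | --a--▸ s7
  s7 = (0 | 0 + 0\{a,b}) | 0 | ∅
  s8 = a.0 | --a--▸ s9
  s9 = 0 | ∅
Q's transition system — 10 states:
  t0 = a.a.b.a.0 + a.(0 | 0 + 0\{a,b}) | c.(c.0 + c.0) | --a--▸ t1, --a--▸ t2, --c--▸ t3
  t1 = (0 | 0 + 0\{a,b}) | c.(c.0 + c.0) | --c--▸ t4
  t2 = a.b.a.0 | --a--▸ t5
  t3 = a.(0 | 0 + 0\{a,b}) | (c.0 + c.0) | --a--▸ t4, --c--▸ t6
  t4 = (0 | 0 + 0\{a,b}) | (c.0 + c.0) | --c--▸ t7
  t5 = b.a.0 | --b--▸ t8
  t6 = a.(0 | 0 + 0\{a,b}) | 0 | --a--▸ t7
  t7 = (0 | 0 + 0\{a,b}) | 0 | ∅
  t8 = a.0 | --a--▸ t9
  t9 = 0 | ∅
Bisimilarity quotient blocks:
  B0 = {s0}
  B1 = {s3, t3}
  B2 = {s6, s8, t6, t8}
  B3 = {s7, s9, t7, t9}
  B4 = {s4, t4}
  B5 = {s2}
  B6 = {s5, t5}
  B7 = {s1, t1}
  B8 = {t0}
  B9 = {t2}
s0 ∈ B0, t0 ∈ B8 → different blocks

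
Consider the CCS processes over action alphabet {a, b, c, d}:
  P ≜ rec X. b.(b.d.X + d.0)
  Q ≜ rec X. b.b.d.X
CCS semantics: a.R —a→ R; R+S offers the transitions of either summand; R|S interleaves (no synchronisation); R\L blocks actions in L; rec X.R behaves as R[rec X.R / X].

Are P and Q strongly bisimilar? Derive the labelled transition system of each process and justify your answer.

LTS(P): 4 reachable states
  u0 = rec X. b.(b.d.X + d.0) has moves --b--▸ u1
  u1 = b.d.(rec X. b.(b.d.X + d.0)) + d.0 has moves --b--▸ u2, --d--▸ u3
  u2 = d.(rec X. b.(b.d.X + d.0)) has moves --d--▸ u0
  u3 = 0 has moves ·
LTS(Q): 3 reachable states
  v0 = rec X. b.b.d.X has moves --b--▸ v1
  v1 = b.d.(rec X. b.b.d.X) has moves --b--▸ v2
  v2 = d.(rec X. b.b.d.X) has moves --d--▸ v0
Coarsest stable partition (strong bisimilarity classes):
  B0 = {u0}
  B1 = {u1}
  B2 = {u3}
  B3 = {u2}
  B4 = {v0}
  B5 = {v1}
  B6 = {v2}
u0 ∈ B0, v0 ∈ B4 → different blocks

not bisimilar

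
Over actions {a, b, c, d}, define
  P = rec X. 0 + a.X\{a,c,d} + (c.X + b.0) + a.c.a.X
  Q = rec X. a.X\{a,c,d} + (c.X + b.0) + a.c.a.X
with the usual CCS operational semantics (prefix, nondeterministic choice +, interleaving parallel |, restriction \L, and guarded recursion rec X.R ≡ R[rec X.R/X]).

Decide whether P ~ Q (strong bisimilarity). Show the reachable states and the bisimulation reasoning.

YES

P's transition system — 6 states:
  p0 = rec X. 0 + a.X\{a,c,d} + (c.X + b.0) + a.c.a.X → —a→ p1, —a→ p2, —b→ p3, —c→ p0
  p1 = (rec X. 0 + a.X\{a,c,d} + (c.X + b.0) + a.c.a.X)\{a,c,d} → —b→ p4
  p2 = c.a.(rec X. 0 + a.X\{a,c,d} + (c.X + b.0) + a.c.a.X) → —c→ p5
  p3 = 0 → ∅
  p4 = 0\{a,c,d} → ∅
  p5 = a.(rec X. 0 + a.X\{a,c,d} + (c.X + b.0) + a.c.a.X) → —a→ p0
Q's transition system — 6 states:
  q0 = rec X. a.X\{a,c,d} + (c.X + b.0) + a.c.a.X → —a→ q1, —a→ q2, —b→ q3, —c→ q0
  q1 = (rec X. a.X\{a,c,d} + (c.X + b.0) + a.c.a.X)\{a,c,d} → —b→ q4
  q2 = c.a.(rec X. a.X\{a,c,d} + (c.X + b.0) + a.c.a.X) → —c→ q5
  q3 = 0 → ∅
  q4 = 0\{a,c,d} → ∅
  q5 = a.(rec X. a.X\{a,c,d} + (c.X + b.0) + a.c.a.X) → —a→ q0
Partition-refinement fixed point:
  B0 = {p0, q0}
  B1 = {p1, q1}
  B2 = {p3, p4, q3, q4}
  B3 = {p2, q2}
  B4 = {p5, q5}
p0 ∈ B0, q0 ∈ B0 → same block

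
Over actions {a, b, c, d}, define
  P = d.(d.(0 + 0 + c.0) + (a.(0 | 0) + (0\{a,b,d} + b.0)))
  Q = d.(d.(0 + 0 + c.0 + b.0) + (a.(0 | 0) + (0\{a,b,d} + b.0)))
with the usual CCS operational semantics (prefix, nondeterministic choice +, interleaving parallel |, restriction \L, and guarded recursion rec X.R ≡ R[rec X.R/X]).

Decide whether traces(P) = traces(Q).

trace-distinct — witness ⟨ddb⟩

Reachable graph of P (5 states):
  u0 = d.(d.(0 + 0 + c.0) + (a.(0 | 0) + (0\{a,b,d} + b.0))) | -d-> u1
  u1 = d.(0 + 0 + c.0) + (a.(0 | 0) + (0\{a,b,d} + b.0)) | -a-> u2, -b-> u3, -d-> u4
  u2 = 0 | 0 | deadlocked
  u3 = 0 | deadlocked
  u4 = 0 + 0 + c.0 | -c-> u3
Reachable graph of Q (5 states):
  v0 = d.(d.(0 + 0 + c.0 + b.0) + (a.(0 | 0) + (0\{a,b,d} + b.0))) | -d-> v1
  v1 = d.(0 + 0 + c.0 + b.0) + (a.(0 | 0) + (0\{a,b,d} + b.0)) | -a-> v2, -b-> v3, -d-> v4
  v2 = 0 | 0 | deadlocked
  v3 = 0 | deadlocked
  v4 = 0 + 0 + c.0 + b.0 | -b-> v3, -c-> v3
Run σ = ⟨ddb⟩ on Q: start {v0}
  after d @ step 1: {v1}
  after d @ step 2: {v4}
  after b @ step 3: {v3}
  ✓ Q
Run σ = ⟨ddb⟩ on P: start {u0}
  after d @ step 1: {u1}
  after d @ step 2: {u4}
  after b @ step 3: ∅ (P stuck)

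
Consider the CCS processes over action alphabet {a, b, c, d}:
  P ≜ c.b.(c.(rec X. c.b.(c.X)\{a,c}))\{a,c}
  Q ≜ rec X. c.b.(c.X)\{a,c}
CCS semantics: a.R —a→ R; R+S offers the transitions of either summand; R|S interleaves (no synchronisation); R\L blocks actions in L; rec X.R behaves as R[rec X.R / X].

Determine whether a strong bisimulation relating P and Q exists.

Reachable graph of P (3 states):
  m0 = c.b.(c.(rec X. c.b.(c.X)\{a,c}))\{a,c} → =c=> m1
  m1 = b.(c.(rec X. c.b.(c.X)\{a,c}))\{a,c} → =b=> m2
  m2 = (c.(rec X. c.b.(c.X)\{a,c}))\{a,c} → stopped
Reachable graph of Q (3 states):
  n0 = rec X. c.b.(c.X)\{a,c} → =c=> n1
  n1 = b.(c.(rec X. c.b.(c.X)\{a,c}))\{a,c} → =b=> n2
  n2 = (c.(rec X. c.b.(c.X)\{a,c}))\{a,c} → stopped
Coarsest stable partition (strong bisimilarity classes):
  B0 = {m0, n0}
  B1 = {m1, n1}
  B2 = {m2, n2}
m0 ∈ B0, n0 ∈ B0 → same block

YES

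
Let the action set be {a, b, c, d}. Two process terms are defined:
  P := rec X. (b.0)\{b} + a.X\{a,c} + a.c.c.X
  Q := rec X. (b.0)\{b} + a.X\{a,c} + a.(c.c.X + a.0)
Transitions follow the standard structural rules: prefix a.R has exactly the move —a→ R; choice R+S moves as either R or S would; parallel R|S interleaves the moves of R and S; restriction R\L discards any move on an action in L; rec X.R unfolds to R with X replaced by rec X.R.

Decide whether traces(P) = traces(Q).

P's transition system — 4 states:
  p0 = rec X. (b.0)\{b} + a.X\{a,c} + a.c.c.X ⊢ -a-> p1, -a-> p2
  p1 = (rec X. (b.0)\{b} + a.X\{a,c} + a.c.c.X)\{a,c} ⊢ deadlocked
  p2 = c.c.(rec X. (b.0)\{b} + a.X\{a,c} + a.c.c.X) ⊢ -c-> p3
  p3 = c.(rec X. (b.0)\{b} + a.X\{a,c} + a.c.c.X) ⊢ -c-> p0
Q's transition system — 5 states:
  q0 = rec X. (b.0)\{b} + a.X\{a,c} + a.(c.c.X + a.0) ⊢ -a-> q1, -a-> q2
  q1 = (rec X. (b.0)\{b} + a.X\{a,c} + a.(c.c.X + a.0))\{a,c} ⊢ deadlocked
  q2 = c.c.(rec X. (b.0)\{b} + a.X\{a,c} + a.(c.c.X + a.0)) + a.0 ⊢ -a-> q3, -c-> q4
  q3 = 0 ⊢ deadlocked
  q4 = c.(rec X. (b.0)\{b} + a.X\{a,c} + a.(c.c.X + a.0)) ⊢ -c-> q0
Run σ = ⟨aa⟩ on Q: start {q0}
  [1] a ⇒ {q1, q2}
  [2] a ⇒ {q3}
  Q completes σ.
Run σ = ⟨aa⟩ on P: start {p0}
  [1] a ⇒ {p1, p2}
  [2] a ⇒ ∅  — P cannot continue

NO — witness ⟨aa⟩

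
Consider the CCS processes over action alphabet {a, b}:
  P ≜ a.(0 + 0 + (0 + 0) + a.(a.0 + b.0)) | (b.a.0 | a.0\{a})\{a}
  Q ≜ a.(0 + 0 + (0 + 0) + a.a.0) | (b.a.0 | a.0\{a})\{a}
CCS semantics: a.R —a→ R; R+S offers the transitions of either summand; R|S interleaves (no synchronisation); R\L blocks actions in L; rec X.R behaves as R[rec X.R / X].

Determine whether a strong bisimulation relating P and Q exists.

P ≁ Q

Reachable graph of P (8 states):
  u0 = a.(0 + 0 + (0 + 0) + a.(a.0 + b.0)) | (b.a.0 | a.0\{a})\{a} | =a=> u1, =b=> u2
  u1 = (0 + 0 + (0 + 0) + a.(a.0 + b.0)) | (b.a.0 | a.0\{a})\{a} | =a=> u3, =b=> u4
  u2 = a.(0 + 0 + (0 + 0) + a.(a.0 + b.0)) | (a.0 | a.0\{a})\{a} | =a=> u4
  u3 = (a.0 + b.0) | (b.a.0 | a.0\{a})\{a} | =a=> u5, =b=> u5, =b=> u6
  u4 = (0 + 0 + (0 + 0) + a.(a.0 + b.0)) | (a.0 | a.0\{a})\{a} | =a=> u6
  u5 = 0 | (b.a.0 | a.0\{a})\{a} | =b=> u7
  u6 = (a.0 + b.0) | (a.0 | a.0\{a})\{a} | =a=> u7, =b=> u7
  u7 = 0 | (a.0 | a.0\{a})\{a} | ·
Reachable graph of Q (8 states):
  v0 = a.(0 + 0 + (0 + 0) + a.a.0) | (b.a.0 | a.0\{a})\{a} | =a=> v1, =b=> v2
  v1 = (0 + 0 + (0 + 0) + a.a.0) | (b.a.0 | a.0\{a})\{a} | =a=> v3, =b=> v4
  v2 = a.(0 + 0 + (0 + 0) + a.a.0) | (a.0 | a.0\{a})\{a} | =a=> v4
  v3 = a.0 | (b.a.0 | a.0\{a})\{a} | =a=> v5, =b=> v6
  v4 = (0 + 0 + (0 + 0) + a.a.0) | (a.0 | a.0\{a})\{a} | =a=> v6
  v5 = 0 | (b.a.0 | a.0\{a})\{a} | =b=> v7
  v6 = a.0 | (a.0 | a.0\{a})\{a} | =a=> v7
  v7 = 0 | (a.0 | a.0\{a})\{a} | ·
Coarsest stable partition (strong bisimilarity classes):
  B0 = {u0}
  B1 = {u1}
  B2 = {u4}
  B3 = {u6}
  B4 = {u7, v7}
  B5 = {u3}
  B6 = {u5, v5}
  B7 = {u2}
  B8 = {v0}
  B9 = {v2}
  B10 = {v4}
  B11 = {v6}
  B12 = {v1}
  B13 = {v3}
u0 ∈ B0, v0 ∈ B8 → different blocks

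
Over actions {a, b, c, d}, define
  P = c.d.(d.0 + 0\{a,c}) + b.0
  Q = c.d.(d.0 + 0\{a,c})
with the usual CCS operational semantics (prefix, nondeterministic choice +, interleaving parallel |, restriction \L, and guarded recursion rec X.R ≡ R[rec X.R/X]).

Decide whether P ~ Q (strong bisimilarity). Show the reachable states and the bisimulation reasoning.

NO

LTS(P): 4 reachable states
  u0 = c.d.(d.0 + 0\{a,c}) + b.0 ⊢ —b→ u1, —c→ u2
  u1 = 0 ⊢ stopped
  u2 = d.(d.0 + 0\{a,c}) ⊢ —d→ u3
  u3 = d.0 + 0\{a,c} ⊢ —d→ u1
LTS(Q): 4 reachable states
  v0 = c.d.(d.0 + 0\{a,c}) ⊢ —c→ v1
  v1 = d.(d.0 + 0\{a,c}) ⊢ —d→ v2
  v2 = d.0 + 0\{a,c} ⊢ —d→ v3
  v3 = 0 ⊢ stopped
Bisimilarity quotient blocks:
  B0 = {u0}
  B1 = {u2, v1}
  B2 = {u3, v2}
  B3 = {u1, v3}
  B4 = {v0}
u0 ∈ B0, v0 ∈ B4 → different blocks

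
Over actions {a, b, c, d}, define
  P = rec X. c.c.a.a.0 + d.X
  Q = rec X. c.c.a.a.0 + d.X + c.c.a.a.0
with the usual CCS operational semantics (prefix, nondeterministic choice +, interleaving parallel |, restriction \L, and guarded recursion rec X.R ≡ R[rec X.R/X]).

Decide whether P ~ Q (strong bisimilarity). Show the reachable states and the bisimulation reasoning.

bisimilar

P's transition system — 5 states:
  u0 = rec X. c.c.a.a.0 + d.X | =c=> u1, =d=> u0
  u1 = c.a.a.0 | =c=> u2
  u2 = a.a.0 | =a=> u3
  u3 = a.0 | =a=> u4
  u4 = 0 | deadlocked
Q's transition system — 5 states:
  v0 = rec X. c.c.a.a.0 + d.X + c.c.a.a.0 | =c=> v1, =d=> v0
  v1 = c.a.a.0 | =c=> v2
  v2 = a.a.0 | =a=> v3
  v3 = a.0 | =a=> v4
  v4 = 0 | deadlocked
Coarsest stable partition (strong bisimilarity classes):
  B0 = {u0, v0}
  B1 = {u1, v1}
  B2 = {u2, v2}
  B3 = {u3, v3}
  B4 = {u4, v4}
u0 ∈ B0, v0 ∈ B0 → same block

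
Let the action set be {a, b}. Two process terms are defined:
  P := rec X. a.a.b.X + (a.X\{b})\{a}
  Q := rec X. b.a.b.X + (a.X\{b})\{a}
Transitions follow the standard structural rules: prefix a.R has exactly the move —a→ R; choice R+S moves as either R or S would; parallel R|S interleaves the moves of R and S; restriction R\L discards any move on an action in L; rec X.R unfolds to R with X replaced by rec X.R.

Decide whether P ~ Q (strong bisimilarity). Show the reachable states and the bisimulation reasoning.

P's transition system — 3 states:
  s0 = rec X. a.a.b.X + (a.X\{b})\{a} has moves —a→ s1
  s1 = a.b.(rec X. a.a.b.X + (a.X\{b})\{a}) has moves —a→ s2
  s2 = b.(rec X. a.a.b.X + (a.X\{b})\{a}) has moves —b→ s0
Q's transition system — 3 states:
  t0 = rec X. b.a.b.X + (a.X\{b})\{a} has moves —b→ t1
  t1 = a.b.(rec X. b.a.b.X + (a.X\{b})\{a}) has moves —a→ t2
  t2 = b.(rec X. b.a.b.X + (a.X\{b})\{a}) has moves —b→ t0
Bisimilarity quotient blocks:
  B0 = {s0}
  B1 = {s1}
  B2 = {s2}
  B3 = {t0}
  B4 = {t1}
  B5 = {t2}
s0 ∈ B0, t0 ∈ B3 → different blocks

not bisimilar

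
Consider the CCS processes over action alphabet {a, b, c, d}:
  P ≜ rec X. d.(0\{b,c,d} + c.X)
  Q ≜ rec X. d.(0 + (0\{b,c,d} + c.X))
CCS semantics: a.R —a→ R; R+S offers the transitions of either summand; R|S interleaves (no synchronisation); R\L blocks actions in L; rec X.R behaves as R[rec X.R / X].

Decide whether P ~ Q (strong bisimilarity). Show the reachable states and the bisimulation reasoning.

LTS(P): 2 reachable states
  s0 = rec X. d.(0\{b,c,d} + c.X) :: =d=> s1
  s1 = 0\{b,c,d} + c.(rec X. d.(0\{b,c,d} + c.X)) :: =c=> s0
LTS(Q): 2 reachable states
  t0 = rec X. d.(0 + (0\{b,c,d} + c.X)) :: =d=> t1
  t1 = 0 + (0\{b,c,d} + c.(rec X. d.(0 + (0\{b,c,d} + c.X)))) :: =c=> t0
Partition-refinement fixed point:
  B0 = {s0, t0}
  B1 = {s1, t1}
s0 ∈ B0, t0 ∈ B0 → same block

YES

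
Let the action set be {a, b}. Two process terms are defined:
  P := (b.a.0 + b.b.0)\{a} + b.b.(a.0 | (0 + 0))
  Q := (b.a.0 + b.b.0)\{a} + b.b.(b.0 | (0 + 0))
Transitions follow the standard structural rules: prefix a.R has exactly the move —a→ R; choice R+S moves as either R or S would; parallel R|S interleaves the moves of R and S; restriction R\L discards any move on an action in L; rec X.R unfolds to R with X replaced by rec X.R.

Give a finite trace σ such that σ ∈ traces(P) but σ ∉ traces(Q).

bba

Reachable graph of P (7 states):
  p0 = (b.a.0 + b.b.0)\{a} + b.b.(a.0 | (0 + 0)) → -b-> p1, -b-> p2, -b-> p3
  p1 = (a.0)\{a} → (no moves)
  p2 = (b.0)\{a} → -b-> p4
  p3 = b.(a.0 | (0 + 0)) → -b-> p5
  p4 = 0\{a} → (no moves)
  p5 = a.0 | (0 + 0) → -a-> p6
  p6 = 0 | (0 + 0) → (no moves)
Reachable graph of Q (7 states):
  q0 = (b.a.0 + b.b.0)\{a} + b.b.(b.0 | (0 + 0)) → -b-> q1, -b-> q2, -b-> q3
  q1 = (a.0)\{a} → (no moves)
  q2 = (b.0)\{a} → -b-> q4
  q3 = b.(b.0 | (0 + 0)) → -b-> q5
  q4 = 0\{a} → (no moves)
  q5 = b.0 | (0 + 0) → -b-> q6
  q6 = 0 | (0 + 0) → (no moves)
Executing bba from P (initial set {p0}):
  step 1 (b): {p1, p2, p3}
  step 2 (b): {p4, p5}
  step 3 (a): {p6}
  P completes σ.
Executing bba from Q (initial set {q0}):
  step 1 (b): {q1, q2, q3}
  step 2 (b): {q4, q5}
  step 3 (a): ∅ (Q stuck)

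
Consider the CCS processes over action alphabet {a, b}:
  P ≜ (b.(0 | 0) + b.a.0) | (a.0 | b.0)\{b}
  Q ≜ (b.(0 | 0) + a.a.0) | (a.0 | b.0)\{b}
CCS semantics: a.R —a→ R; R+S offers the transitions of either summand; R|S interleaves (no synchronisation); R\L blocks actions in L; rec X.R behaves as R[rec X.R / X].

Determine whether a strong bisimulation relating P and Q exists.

LTS(P): 8 reachable states
  p0 = (b.(0 | 0) + b.a.0) | (a.0 | b.0)\{b} has moves -a-> p1, -b-> p2, -b-> p3
  p1 = (b.(0 | 0) + b.a.0) | (0 | b.0)\{b} has moves -b-> p4, -b-> p5
  p2 = 0 | 0 | (a.0 | b.0)\{b} has moves -a-> p4
  p3 = a.0 | (a.0 | b.0)\{b} has moves -a-> p5, -a-> p6
  p4 = 0 | 0 | (0 | b.0)\{b} has moves (no moves)
  p5 = a.0 | (0 | b.0)\{b} has moves -a-> p7
  p6 = 0 | (a.0 | b.0)\{b} has moves -a-> p7
  p7 = 0 | (0 | b.0)\{b} has moves (no moves)
LTS(Q): 8 reachable states
  q0 = (b.(0 | 0) + a.a.0) | (a.0 | b.0)\{b} has moves -a-> q1, -a-> q2, -b-> q3
  q1 = (b.(0 | 0) + a.a.0) | (0 | b.0)\{b} has moves -a-> q4, -b-> q5
  q2 = a.0 | (a.0 | b.0)\{b} has moves -a-> q4, -a-> q6
  q3 = 0 | 0 | (a.0 | b.0)\{b} has moves -a-> q5
  q4 = a.0 | (0 | b.0)\{b} has moves -a-> q7
  q5 = 0 | 0 | (0 | b.0)\{b} has moves (no moves)
  q6 = 0 | (a.0 | b.0)\{b} has moves -a-> q7
  q7 = 0 | (0 | b.0)\{b} has moves (no moves)
Partition-refinement fixed point:
  B0 = {p0}
  B1 = {p1}
  B2 = {p2, p5, p6, q3, q4, q6}
  B3 = {p4, p7, q5, q7}
  B4 = {p3, q2}
  B5 = {q0}
  B6 = {q1}
p0 ∈ B0, q0 ∈ B5 → different blocks

not bisimilar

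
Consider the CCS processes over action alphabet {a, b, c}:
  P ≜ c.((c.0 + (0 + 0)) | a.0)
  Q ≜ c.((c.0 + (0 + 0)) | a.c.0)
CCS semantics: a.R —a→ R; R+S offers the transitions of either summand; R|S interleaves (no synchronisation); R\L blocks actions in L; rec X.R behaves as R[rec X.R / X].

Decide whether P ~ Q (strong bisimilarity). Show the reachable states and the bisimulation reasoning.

P's transition system — 5 states:
  u0 = c.((c.0 + (0 + 0)) | a.0) | -c-> u1
  u1 = (c.0 + (0 + 0)) | a.0 | -a-> u2, -c-> u3
  u2 = (c.0 + (0 + 0)) | 0 | -c-> u4
  u3 = 0 | a.0 | -a-> u4
  u4 = 0 | 0 | deadlocked
Q's transition system — 7 states:
  v0 = c.((c.0 + (0 + 0)) | a.c.0) | -c-> v1
  v1 = (c.0 + (0 + 0)) | a.c.0 | -a-> v2, -c-> v3
  v2 = (c.0 + (0 + 0)) | c.0 | -c-> v4, -c-> v5
  v3 = 0 | a.c.0 | -a-> v5
  v4 = (c.0 + (0 + 0)) | 0 | -c-> v6
  v5 = 0 | c.0 | -c-> v6
  v6 = 0 | 0 | deadlocked
Partition-refinement fixed point:
  B0 = {u0}
  B1 = {u1}
  B2 = {u2, v4, v5}
  B3 = {u4, v6}
  B4 = {u3}
  B5 = {v0}
  B6 = {v1}
  B7 = {v2}
  B8 = {v3}
u0 ∈ B0, v0 ∈ B5 → different blocks

not bisimilar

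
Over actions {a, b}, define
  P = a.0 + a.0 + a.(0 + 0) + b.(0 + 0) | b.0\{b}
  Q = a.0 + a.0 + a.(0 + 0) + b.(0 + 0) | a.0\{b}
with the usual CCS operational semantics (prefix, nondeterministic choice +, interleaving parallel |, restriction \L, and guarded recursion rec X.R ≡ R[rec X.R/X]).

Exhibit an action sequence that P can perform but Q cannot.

Reachable graph of P (6 states):
  p0 = a.0 + a.0 + a.(0 + 0) + b.(0 + 0) | b.0\{b} :: --a--▸ p1, --a--▸ p2, --b--▸ p3, --b--▸ p4
  p1 = 0 :: ∅
  p2 = 0 + 0 :: ∅
  p3 = (0 + 0) | b.0\{b} :: --b--▸ p5
  p4 = b.(0 + 0) | 0\{b} :: --b--▸ p5
  p5 = (0 + 0) | 0\{b} :: ∅
Reachable graph of Q (6 states):
  q0 = a.0 + a.0 + a.(0 + 0) + b.(0 + 0) | a.0\{b} :: --a--▸ q1, --a--▸ q2, --a--▸ q3, --b--▸ q4
  q1 = 0 :: ∅
  q2 = 0 + 0 :: ∅
  q3 = b.(0 + 0) | 0\{b} :: --b--▸ q5
  q4 = (0 + 0) | a.0\{b} :: --a--▸ q5
  q5 = (0 + 0) | 0\{b} :: ∅
Trace ⟨bb⟩ through P, begin at {p0}:
  step 1 (b): {p3, p4}
  step 2 (b): {p5}
  ✓ P
Trace ⟨bb⟩ through Q, begin at {q0}:
  step 1 (b): {q4}
  step 2 (b): ∅  — Q cannot continue

bb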